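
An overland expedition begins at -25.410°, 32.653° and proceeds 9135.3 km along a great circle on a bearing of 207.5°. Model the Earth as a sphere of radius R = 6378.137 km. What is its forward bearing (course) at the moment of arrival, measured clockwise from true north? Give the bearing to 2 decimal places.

Central angle δ = d/R = 1.432283 rad.
With φ₁ = -25.410° = -0.443488 rad and θ = 207.5° = 3.621558 rad:
sin φ₂ = sin φ₁ cos δ + cos φ₁ sin δ cos θ = (-0.429093)(0.138070) + (0.903260)(0.990422)(-0.887011) = -0.852773
φ₂ = asin(-0.852773) = -1.021272 rad = -58.515°.
For the longitude increment, Δλ = atan2( sin θ sin δ cos φ₁, cos δ − sin φ₁ sin φ₂ ) = atan2(-0.413085, -0.227848) = -118.880°.
λ₂ = 32.653° + -118.880° = -86.227°.
The forward bearing on arrival equals the back-azimuth from the destination plus 180°.
Back-azimuth from P₂ (-58.51°, -86.23°) to P₁ (-25.41°, 32.65°), with Δλ' = λ₁ − λ₂ = 118.88°: atan2( sin Δλ' cos φ₁ , cos φ₂ sin φ₁ − sin φ₂ cos φ₁ cos Δλ' ) = 127.01°.
Final bearing = (127.01° + 180°) mod 360° = 307.01°.

final bearing 307.01°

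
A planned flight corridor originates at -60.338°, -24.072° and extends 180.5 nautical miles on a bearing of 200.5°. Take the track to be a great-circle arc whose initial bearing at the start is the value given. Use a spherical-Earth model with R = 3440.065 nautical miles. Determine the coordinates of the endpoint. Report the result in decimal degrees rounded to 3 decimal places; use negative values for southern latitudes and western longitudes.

latitude -63.135°, longitude -26.401°

δ = 180.5/3440.065 = 0.052470 rad (3.0063°).
With φ₁ = -60.338° = -1.053097 rad and θ = 200.5° = 3.499385 rad:
sin φ₂ = sin φ₁ cos δ + cos φ₁ sin δ cos θ = (-0.868960)(0.998624) + (0.494882)(0.052446)(-0.936672) = -0.892075
φ₂ = asin(-0.892075) = -1.101916 rad = -63.135°.
Then Δλ = atan2(-0.009089, 0.223446) = -0.040656 rad, from sin θ sin δ cos φ₁ over cos δ − sin φ₁ sin φ₂.
λ₂ = -24.072° + -2.329° = -26.401°.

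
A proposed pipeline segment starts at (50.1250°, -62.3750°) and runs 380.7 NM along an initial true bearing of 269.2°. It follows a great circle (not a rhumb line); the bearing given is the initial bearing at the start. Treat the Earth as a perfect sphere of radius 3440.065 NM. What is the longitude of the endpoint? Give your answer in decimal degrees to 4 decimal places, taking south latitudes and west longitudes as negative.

The arc subtends δ = 380.7/3440.065 = 0.110667 rad at the centre.
Start latitude φ₁ = 0.874846 rad; initial bearing θ = 4.698426 rad.
sin φ₂ = sin φ₁ cos δ + cos φ₁ sin δ cos θ = (0.767445)(0.993883) + (0.641115)(0.110441)(-0.013962) = 0.761762
φ₂ = asin(0.761762) = 0.866028 rad = 49.6198°.
For the longitude increment, Δλ = atan2( sin θ sin δ cos φ₁, cos δ − sin φ₁ sin φ₂ ) = atan2(-0.070798, 0.409273) = -9.8142°.
Hence λ₂ = -62.3750° + -9.8142° = -72.1892°.

longitude -72.1892°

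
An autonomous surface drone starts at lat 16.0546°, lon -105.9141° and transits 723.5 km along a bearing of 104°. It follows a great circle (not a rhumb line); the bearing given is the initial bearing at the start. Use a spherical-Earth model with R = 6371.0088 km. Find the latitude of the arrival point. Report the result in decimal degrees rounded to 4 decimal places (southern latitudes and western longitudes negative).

δ = 723.5/6371.0088 = 0.113561 rad (6.5066°).
Converting: φ₁ = 0.280206 rad, θ = 1.815142 rad.
Applying the spherical law of cosines for sides, sin φ₂ = sin φ₁ cos δ + cos φ₁ sin δ cos θ = 0.248427, so φ₂ = 14.3845°.
Δλ = atan2( sin θ sin δ cos φ₁ , cos δ − sin φ₁ sin φ₂ ) = atan2(0.105663, 0.924855) = 0.113755 rad = 6.5177°.
λ₂ = -105.9141° + 6.5177° = -99.3964°.

latitude 14.3845°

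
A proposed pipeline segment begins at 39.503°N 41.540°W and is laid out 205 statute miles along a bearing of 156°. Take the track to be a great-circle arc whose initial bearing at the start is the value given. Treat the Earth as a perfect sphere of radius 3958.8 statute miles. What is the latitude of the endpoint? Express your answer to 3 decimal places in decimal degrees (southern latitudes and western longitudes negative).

latitude 36.783°

The arc subtends δ = 205/3958.8 = 0.051783 rad at the centre.
With φ₁ = 39.503° = 0.689457 rad and θ = 156° = 2.722714 rad:
sin φ₂ = sin φ₁ cos δ + cos φ₁ sin δ cos θ = (0.636119)(0.998660) + (0.771591)(0.051760)(-0.913545) = 0.598781
φ₂ = asin(0.598781) = 0.641978 rad = 36.783°.
For the longitude increment, Δλ = atan2( sin θ sin δ cos φ₁, cos δ − sin φ₁ sin φ₂ ) = atan2(0.016244, 0.617764) = 1.506°.
Hence λ₂ = -41.540° + 1.506° = -40.034°.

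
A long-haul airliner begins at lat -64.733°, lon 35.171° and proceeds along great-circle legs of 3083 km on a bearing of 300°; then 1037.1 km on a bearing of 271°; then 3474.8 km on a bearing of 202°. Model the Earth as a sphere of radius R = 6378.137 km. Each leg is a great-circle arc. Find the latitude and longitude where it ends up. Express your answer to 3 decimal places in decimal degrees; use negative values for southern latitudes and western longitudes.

Apply the spherical direct solution leg by leg, carrying full precision between legs.
Leg 1: from (-64.733°, 35.171°), δ = 3083/6378.137 = 0.483370 rad, θ = 300° → φ = -44.550°, λ = 0.782°.
Leg 2: from (-44.550°, 0.782°), δ = 1037.1/6378.137 = 0.162602 rad, θ = 271° → φ = -43.651°, λ = -12.144°.
Leg 3: from (-43.651°, -12.144°), δ = 3474.8/6378.137 = 0.544799 rad, θ = 202° → φ = -69.720°, λ = -46.208°.

latitude -69.720°, longitude -46.208°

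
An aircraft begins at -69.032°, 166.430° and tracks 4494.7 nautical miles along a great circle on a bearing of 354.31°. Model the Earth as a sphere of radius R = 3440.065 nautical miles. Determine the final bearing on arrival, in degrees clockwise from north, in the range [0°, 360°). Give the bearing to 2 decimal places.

final bearing 357.96°

δ = 4494.7/3440.065 = 1.306574 rad (74.8612°).
Start latitude φ₁ = -1.204836 rad; initial bearing θ = 6.183876 rad.
Destination latitude: φ₂ = arcsin( sin φ₁ cos δ + cos φ₁ sin δ cos θ ) = arcsin(0.099861) = 5.731°.
Then Δλ = atan2(-0.034248, 0.354407) = -0.096335 rad, from sin θ sin δ cos φ₁ over cos δ − sin φ₁ sin φ₂.
λ₂ = 166.430° + -5.520° = 160.910°.
The forward bearing on arrival equals the back-azimuth from the destination plus 180°.
Back-azimuth from P₂ (5.73°, 160.91°) to P₁ (-69.03°, 166.43°), with Δλ' = λ₁ − λ₂ = 5.52°: atan2( sin Δλ' cos φ₁ , cos φ₂ sin φ₁ − sin φ₂ cos φ₁ cos Δλ' ) = 177.96°.
Final bearing = (177.96° + 180°) mod 360° = 357.96°.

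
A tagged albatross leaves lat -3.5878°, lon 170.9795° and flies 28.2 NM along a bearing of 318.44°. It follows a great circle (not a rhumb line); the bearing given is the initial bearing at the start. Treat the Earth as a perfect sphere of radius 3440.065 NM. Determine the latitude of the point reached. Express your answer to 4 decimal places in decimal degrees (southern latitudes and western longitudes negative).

Angular distance δ = d/R = 28.2 / 3440.065 = 0.008198 rad.
Converting: φ₁ = -0.062619 rad, θ = 5.557826 rad.
Applying the spherical law of cosines for sides, sin φ₂ = sin φ₁ cos δ + cos φ₁ sin δ cos θ = -0.056454, so φ₂ = -3.2363°.
Then Δλ = atan2(-0.005428, 0.996434) = -0.005447 rad, from sin θ sin δ cos φ₁ over cos δ − sin φ₁ sin φ₂.
Hence λ₂ = 170.9795° + -0.3121° = 170.6674°.

latitude -3.2363°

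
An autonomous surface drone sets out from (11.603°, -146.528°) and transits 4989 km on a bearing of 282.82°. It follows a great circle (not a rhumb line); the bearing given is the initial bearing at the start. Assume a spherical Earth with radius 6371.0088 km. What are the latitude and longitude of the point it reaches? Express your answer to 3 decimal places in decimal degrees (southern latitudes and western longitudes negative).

latitude 17.211°, longitude 167.407°

Angular distance δ = d/R = 4989 / 6371.0088 = 0.783078 rad.
Converting: φ₁ = 0.202511 rad, θ = 4.936140 rad.
Applying the spherical law of cosines for sides, sin φ₂ = sin φ₁ cos δ + cos φ₁ sin δ cos θ = 0.295885, so φ₂ = 17.211°.
Δλ = atan2( sin θ sin δ cos φ₁ , cos δ − sin φ₁ sin φ₂ ) = atan2(-0.673822, 0.649234) = -0.803980 rad = -46.065°.
λ₂ = -146.528° + -46.065° = -192.593°, normalized to (−180°, 180°] → 167.407°.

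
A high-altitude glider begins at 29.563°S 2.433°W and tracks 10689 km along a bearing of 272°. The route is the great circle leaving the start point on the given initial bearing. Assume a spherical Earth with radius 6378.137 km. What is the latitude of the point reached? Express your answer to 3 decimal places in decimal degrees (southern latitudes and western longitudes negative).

Central angle δ = d/R = 1.675881 rad.
Converting: φ₁ = -0.515972 rad, θ = 4.747296 rad.
Applying the spherical law of cosines for sides, sin φ₂ = sin φ₁ cos δ + cos φ₁ sin δ cos θ = 0.081940, so φ₂ = 4.700°.
For the longitude increment, Δλ = atan2( sin θ sin δ cos φ₁, cos δ − sin φ₁ sin φ₂ ) = atan2(-0.864489, -0.064464) = -94.265°.
Hence λ₂ = -2.433° + -94.265° = -96.698°.

latitude 4.700°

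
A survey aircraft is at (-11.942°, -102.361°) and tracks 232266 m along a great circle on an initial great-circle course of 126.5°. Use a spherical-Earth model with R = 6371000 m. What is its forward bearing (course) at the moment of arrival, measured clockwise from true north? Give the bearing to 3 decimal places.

The arc subtends δ = 232266/6371000 = 0.036457 rad at the centre.
Converting: φ₁ = -0.208427 rad, θ = 2.207842 rad.
sin φ₂ = sin φ₁ cos δ + cos φ₁ sin δ cos θ = (-0.206921)(0.999336) + (0.978358)(0.036449)(-0.594823) = -0.227995
φ₂ = asin(-0.227995) = -0.230018 rad = -13.179°.
For the longitude increment, Δλ = atan2( sin θ sin δ cos φ₁, cos δ − sin φ₁ sin φ₂ ) = atan2(0.028665, 0.952158) = 1.724°.
Hence λ₂ = -102.361° + 1.724° = -100.637°.
The forward bearing on arrival equals the back-azimuth from the destination plus 180°.
Back-azimuth from P₂ (-13.179°, -100.637°) to P₁ (-11.942°, -102.361°), with Δλ' = λ₁ − λ₂ = -1.724°: atan2( sin Δλ' cos φ₁ , cos φ₂ sin φ₁ − sin φ₂ cos φ₁ cos Δλ' ) = 306.125°.
Final bearing = (306.125° + 180°) mod 360° = 126.125°.

final bearing 126.125°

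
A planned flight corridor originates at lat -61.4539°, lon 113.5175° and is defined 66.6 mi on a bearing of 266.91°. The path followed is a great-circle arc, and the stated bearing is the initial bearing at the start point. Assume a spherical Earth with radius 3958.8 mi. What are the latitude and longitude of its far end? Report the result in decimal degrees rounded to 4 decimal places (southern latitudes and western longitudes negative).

latitude -61.4910°, longitude 111.5006°

Central angle δ = d/R = 0.016823 rad.
Start latitude φ₁ = -1.072573 rad; initial bearing θ = 4.658458 rad.
sin φ₂ = sin φ₁ cos δ + cos φ₁ sin δ cos θ = (-0.878433)(0.999858) + (0.477866)(0.016822)(-0.053905) = -0.878742
φ₂ = asin(-0.878742) = -1.073220 rad = -61.4910°.
Δλ = atan2( sin θ sin δ cos φ₁ , cos δ − sin φ₁ sin φ₂ ) = atan2(-0.008027, 0.227943) = -0.035201 rad = -2.0169°.
Hence λ₂ = 113.5175° + -2.0169° = 111.5006°.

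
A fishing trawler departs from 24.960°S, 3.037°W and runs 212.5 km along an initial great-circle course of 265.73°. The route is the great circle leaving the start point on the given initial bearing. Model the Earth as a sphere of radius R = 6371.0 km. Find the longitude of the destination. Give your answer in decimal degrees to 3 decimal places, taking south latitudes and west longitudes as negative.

longitude -5.141°

Angular distance δ = d/R = 212.5 / 6371 = 0.033354 rad.
Converting: φ₁ = -0.435634 rad, θ = 4.637863 rad.
Destination latitude: φ₂ = arcsin( sin φ₁ cos δ + cos φ₁ sin δ cos θ ) = arcsin(-0.424002) = -25.087°.
For the longitude increment, Δλ = atan2( sin θ sin δ cos φ₁, cos δ − sin φ₁ sin φ₂ ) = atan2(-0.030150, 0.820521) = -2.104°.
λ₂ = -3.037° + -2.104° = -5.141°.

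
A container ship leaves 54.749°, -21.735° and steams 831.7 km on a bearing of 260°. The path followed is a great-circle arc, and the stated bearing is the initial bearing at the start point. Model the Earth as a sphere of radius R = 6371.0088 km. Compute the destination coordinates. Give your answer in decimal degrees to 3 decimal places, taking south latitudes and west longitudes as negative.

Central angle δ = d/R = 0.130544 rad.
Converting: φ₁ = 0.955550 rad, θ = 4.537856 rad.
sin φ₂ = sin φ₁ cos δ + cos φ₁ sin δ cos θ = (0.816631)(0.991491) + (0.577159)(0.130174)(-0.173648) = 0.796637
φ₂ = asin(0.796637) = 0.921710 rad = 52.810°.
Then Δλ = atan2(-0.073990, 0.340933) = -0.213708 rad, from sin θ sin δ cos φ₁ over cos δ − sin φ₁ sin φ₂.
λ₂ = λ₁ + Δλ = -33.980°.

latitude 52.810°, longitude -33.980°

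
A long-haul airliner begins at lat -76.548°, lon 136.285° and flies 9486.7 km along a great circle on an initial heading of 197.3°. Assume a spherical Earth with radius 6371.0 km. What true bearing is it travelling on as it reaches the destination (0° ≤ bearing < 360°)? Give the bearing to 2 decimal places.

δ = 9486.7/6371 = 1.489044 rad (85.3159°).
With φ₁ = -76.548° = -1.336015 rad and θ = 197.3° = 3.443535 rad:
sin φ₂ = sin φ₁ cos δ + cos φ₁ sin δ cos θ = (-0.972565)(0.081661) + (0.232631)(0.996660)(-0.954761) = -0.300786
φ₂ = asin(-0.300786) = -0.305516 rad = -17.505°.
Δλ = atan2( sin θ sin δ cos φ₁ , cos δ − sin φ₁ sin φ₂ ) = atan2(-0.068947, -0.210872) = -2.825586 rad = -161.894°.
λ₂ = λ₁ + Δλ = -25.609°.
The forward bearing on arrival equals the back-azimuth from the destination plus 180°.
Back-azimuth from P₂ (-17.50°, -25.61°) to P₁ (-76.55°, 136.28°), with Δλ' = λ₁ − λ₂ = 161.89°: atan2( sin Δλ' cos φ₁ , cos φ₂ sin φ₁ − sin φ₂ cos φ₁ cos Δλ' ) = 175.84°.
Final bearing = (175.84° + 180°) mod 360° = 355.84°.

final bearing 355.84°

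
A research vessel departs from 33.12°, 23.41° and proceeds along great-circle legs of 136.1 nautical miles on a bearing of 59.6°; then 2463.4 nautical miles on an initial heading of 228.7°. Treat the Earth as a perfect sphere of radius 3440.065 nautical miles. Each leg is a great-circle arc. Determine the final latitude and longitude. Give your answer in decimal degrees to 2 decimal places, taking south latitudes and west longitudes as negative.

latitude 3.81°, longitude -3.85°

Apply the spherical direct solution leg by leg, carrying full precision between legs.
Leg 1: from (33.12°, 23.41°), δ = 136.1/3440.065 = 0.039563 rad, θ = 59.6° → φ = 34.24°, λ = 25.78°.
Leg 2: from (34.24°, 25.78°), δ = 2463.4/3440.065 = 0.716091 rad, θ = 228.7° → φ = 3.81°, λ = -3.85°.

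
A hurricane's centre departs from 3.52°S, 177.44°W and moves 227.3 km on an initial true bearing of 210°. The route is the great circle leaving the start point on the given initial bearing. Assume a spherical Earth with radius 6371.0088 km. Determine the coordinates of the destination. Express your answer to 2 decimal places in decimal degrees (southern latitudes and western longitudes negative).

latitude -5.29°, longitude -178.47°

δ = 227.3/6371.0088 = 0.035677 rad (2.0442°).
With φ₁ = -3.52° = -0.061436 rad and θ = 210° = 3.665191 rad:
sin φ₂ = sin φ₁ cos δ + cos φ₁ sin δ cos θ = (-0.061397)(0.999364) + (0.998113)(0.035670)(-0.866025) = -0.092190
φ₂ = asin(-0.092190) = -0.092322 rad = -5.29°.
Then Δλ = atan2(-0.017801, 0.993703) = -0.017912 rad, from sin θ sin δ cos φ₁ over cos δ − sin φ₁ sin φ₂.
λ₂ = -177.44° + -1.03° = -178.47°.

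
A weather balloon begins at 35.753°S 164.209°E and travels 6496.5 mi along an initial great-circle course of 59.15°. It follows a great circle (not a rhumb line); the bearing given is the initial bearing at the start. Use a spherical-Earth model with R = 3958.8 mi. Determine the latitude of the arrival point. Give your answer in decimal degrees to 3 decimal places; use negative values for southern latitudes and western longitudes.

latitude 27.138°

δ = 6496.5/3958.8 = 1.641028 rad (94.0240°).
Converting: φ₁ = -0.624008 rad, θ = 1.032362 rad.
Applying the spherical law of cosines for sides, sin φ₂ = sin φ₁ cos δ + cos φ₁ sin δ cos θ = 0.456129, so φ₂ = 27.138°.
Then Δλ = atan2(0.695003, 0.196339) = 1.295470 rad, from sin θ sin δ cos φ₁ over cos δ − sin φ₁ sin φ₂.
λ₂ = 164.209° + 74.225° = 238.434°, normalized to (−180°, 180°] → -121.566°.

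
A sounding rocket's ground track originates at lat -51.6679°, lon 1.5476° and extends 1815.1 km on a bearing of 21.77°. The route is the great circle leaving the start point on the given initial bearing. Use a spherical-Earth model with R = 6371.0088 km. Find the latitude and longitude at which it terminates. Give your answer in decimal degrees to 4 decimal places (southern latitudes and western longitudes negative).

latitude -36.2224°, longitude 8.9718°

The arc subtends δ = 1815.1/6371.0088 = 0.284900 rad at the centre.
Converting: φ₁ = -0.901775 rad, θ = 0.379958 rad.
sin φ₂ = sin φ₁ cos δ + cos φ₁ sin δ cos θ = (-0.784429)(0.959690) + (0.620219)(0.281061)(0.928680) = -0.590921
φ₂ = asin(-0.590921) = -0.632201 rad = -36.2224°.
For the longitude increment, Δλ = atan2( sin θ sin δ cos φ₁, cos δ − sin φ₁ sin φ₂ ) = atan2(0.064652, 0.496154) = 7.4242°.
λ₂ = λ₁ + Δλ = 8.9718°.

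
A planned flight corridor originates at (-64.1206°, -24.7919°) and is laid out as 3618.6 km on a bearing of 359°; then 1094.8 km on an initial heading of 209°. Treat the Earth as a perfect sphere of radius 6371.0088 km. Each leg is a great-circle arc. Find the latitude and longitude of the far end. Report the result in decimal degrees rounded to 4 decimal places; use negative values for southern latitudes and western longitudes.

Apply the spherical direct solution leg by leg, carrying full precision between legs.
Leg 1: from (-64.1206°, -24.7919°), δ = 3618.6/6371.0088 = 0.567979 rad, θ = 359° → φ = -31.5802°, λ = -25.4233°.
Leg 2: from (-31.5802°, -25.4233°), δ = 1094.8/6371.0088 = 0.171841 rad, θ = 209° → φ = -40.0449°, λ = -31.6401°.

latitude -40.0449°, longitude -31.6401°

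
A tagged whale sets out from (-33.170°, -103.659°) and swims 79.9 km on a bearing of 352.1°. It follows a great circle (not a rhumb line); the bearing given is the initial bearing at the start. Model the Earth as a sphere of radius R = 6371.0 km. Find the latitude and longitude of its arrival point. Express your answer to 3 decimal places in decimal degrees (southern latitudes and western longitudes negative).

latitude -32.458°, longitude -103.776°

The arc subtends δ = 79.9/6371 = 0.012541 rad at the centre.
With φ₁ = -33.170° = -0.578926 rad and θ = 352.1° = 6.145304 rad:
sin φ₂ = sin φ₁ cos δ + cos φ₁ sin δ cos θ = (-0.547125)(0.999921) + (0.837051)(0.012541)(0.990509) = -0.536684
φ₂ = asin(-0.536684) = -0.566503 rad = -32.458°.
Then Δλ = atan2(-0.001443, 0.706288) = -0.002043 rad, from sin θ sin δ cos φ₁ over cos δ − sin φ₁ sin φ₂.
λ₂ = λ₁ + Δλ = -103.776°.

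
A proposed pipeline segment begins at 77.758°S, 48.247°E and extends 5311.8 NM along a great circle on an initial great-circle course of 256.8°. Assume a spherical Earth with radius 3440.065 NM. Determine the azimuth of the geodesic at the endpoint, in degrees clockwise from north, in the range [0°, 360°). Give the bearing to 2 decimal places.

final bearing 348.05°

δ = 5311.8/3440.065 = 1.544099 rad (88.4703°).
With φ₁ = -77.758° = -1.357133 rad and θ = 256.8° = 4.482006 rad:
sin φ₂ = sin φ₁ cos δ + cos φ₁ sin δ cos θ = (-0.977261)(0.026694) + (0.212041)(0.999644)(-0.228351) = -0.074490
φ₂ = asin(-0.074490) = -0.074559 rad = -4.272°.
Then Δλ = atan2(-0.206365, -0.046102) = -1.790586 rad, from sin θ sin δ cos φ₁ over cos δ − sin φ₁ sin φ₂.
Hence λ₂ = 48.247° + -102.593° = -54.346°.
The forward bearing on arrival equals the back-azimuth from the destination plus 180°.
Back-azimuth from P₂ (-4.27°, -54.35°) to P₁ (-77.76°, 48.25°), with Δλ' = λ₁ − λ₂ = 102.59°: atan2( sin Δλ' cos φ₁ , cos φ₂ sin φ₁ − sin φ₂ cos φ₁ cos Δλ' ) = 168.05°.
Final bearing = (168.05° + 180°) mod 360° = 348.05°.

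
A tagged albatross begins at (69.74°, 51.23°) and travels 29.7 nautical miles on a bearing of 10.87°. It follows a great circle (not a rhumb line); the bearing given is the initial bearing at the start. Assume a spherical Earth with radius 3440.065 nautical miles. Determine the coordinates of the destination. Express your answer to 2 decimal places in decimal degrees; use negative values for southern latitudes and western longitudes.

Central angle δ = d/R = 0.008634 rad.
Start latitude φ₁ = 1.217193 rad; initial bearing θ = 0.189717 rad.
Destination latitude: φ₂ = arcsin( sin φ₁ cos δ + cos φ₁ sin δ cos θ ) = arcsin(0.941032) = 70.23°.
For the longitude increment, Δλ = atan2( sin θ sin δ cos φ₁, cos δ − sin φ₁ sin φ₂ ) = atan2(0.000564, 0.117152) = 0.28°.
λ₂ = 51.23° + 0.28° = 51.51°.

latitude 70.23°, longitude 51.51°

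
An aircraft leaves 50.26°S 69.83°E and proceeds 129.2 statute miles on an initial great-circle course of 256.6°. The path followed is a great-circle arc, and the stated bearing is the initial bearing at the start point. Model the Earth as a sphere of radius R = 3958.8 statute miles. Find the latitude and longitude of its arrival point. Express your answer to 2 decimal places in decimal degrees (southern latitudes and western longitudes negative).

δ = 129.2/3958.8 = 0.032636 rad (1.8699°).
Start latitude φ₁ = -0.877202 rad; initial bearing θ = 4.478515 rad.
sin φ₂ = sin φ₁ cos δ + cos φ₁ sin δ cos θ = (-0.768953)(0.999467) + (0.639305)(0.032630)(-0.231748) = -0.773378
φ₂ = asin(-0.773378) = -0.884153 rad = -50.66°.
Δλ = atan2( sin θ sin δ cos φ₁ , cos δ − sin φ₁ sin φ₂ ) = atan2(-0.020293, 0.404776) = -0.050092 rad = -2.87°.
λ₂ = λ₁ + Δλ = 66.96°.

latitude -50.66°, longitude 66.96°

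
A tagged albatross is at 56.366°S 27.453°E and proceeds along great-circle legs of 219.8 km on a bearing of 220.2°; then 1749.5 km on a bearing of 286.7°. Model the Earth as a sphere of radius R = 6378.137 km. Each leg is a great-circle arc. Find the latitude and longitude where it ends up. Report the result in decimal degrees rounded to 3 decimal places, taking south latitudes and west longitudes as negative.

latitude -50.679°, longitude 0.888°

Apply the spherical direct solution leg by leg, carrying full precision between legs.
Leg 1: from (-56.366°, 27.453°), δ = 219.8/6378.137 = 0.034461 rad, θ = 220.2° → φ = -57.852°, λ = 25.058°.
Leg 2: from (-57.852°, 25.058°), δ = 1749.5/6378.137 = 0.274296 rad, θ = 286.7° → φ = -50.679°, λ = 0.888°.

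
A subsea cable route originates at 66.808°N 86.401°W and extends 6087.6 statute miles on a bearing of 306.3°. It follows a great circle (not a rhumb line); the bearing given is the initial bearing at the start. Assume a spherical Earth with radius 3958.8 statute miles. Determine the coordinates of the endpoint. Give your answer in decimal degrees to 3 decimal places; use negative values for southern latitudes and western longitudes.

latitude 15.272°, longitude 150.212°

Angular distance δ = d/R = 6087.6 / 3958.8 = 1.537739 rad.
With φ₁ = 66.808° = 1.166020 rad and θ = 306.3° = 5.345943 rad:
sin φ₂ = sin φ₁ cos δ + cos φ₁ sin δ cos θ = (0.919190)(0.033052) + (0.393814)(0.999454)(0.592013) = 0.263396
φ₂ = asin(0.263396) = 0.266541 rad = 15.272°.
Then Δλ = atan2(-0.317212, -0.209060) = -2.153509 rad, from sin θ sin δ cos φ₁ over cos δ − sin φ₁ sin φ₂.
λ₂ = -86.401° + -123.387° = -209.788°, normalized to (−180°, 180°] → 150.212°.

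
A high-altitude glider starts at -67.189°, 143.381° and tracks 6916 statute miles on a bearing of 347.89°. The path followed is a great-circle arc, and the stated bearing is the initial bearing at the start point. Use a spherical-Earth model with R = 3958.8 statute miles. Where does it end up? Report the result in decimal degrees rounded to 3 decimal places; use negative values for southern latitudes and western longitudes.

δ = 6916/3958.8 = 1.746994 rad (100.0954°).
Start latitude φ₁ = -1.172669 rad; initial bearing θ = 6.071826 rad.
sin φ₂ = sin φ₁ cos δ + cos φ₁ sin δ cos θ = (-0.921789)(-0.175287) + (0.387693)(0.984517)(0.977747) = 0.534774
φ₂ = asin(0.534774) = 0.564240 rad = 32.329°.
For the longitude increment, Δλ = atan2( sin θ sin δ cos φ₁, cos δ − sin φ₁ sin φ₂ ) = atan2(-0.080074, 0.317661) = -14.148°.
Hence λ₂ = 143.381° + -14.148° = 129.233°.

latitude 32.329°, longitude 129.233°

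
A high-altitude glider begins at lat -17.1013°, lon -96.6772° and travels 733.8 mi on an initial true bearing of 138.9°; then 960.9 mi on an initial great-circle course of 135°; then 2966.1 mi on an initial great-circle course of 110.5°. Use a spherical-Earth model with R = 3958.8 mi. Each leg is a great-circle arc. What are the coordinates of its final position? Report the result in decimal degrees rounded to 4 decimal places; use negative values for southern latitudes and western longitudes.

latitude -37.5637°, longitude -23.5347°

Apply the spherical direct solution leg by leg, carrying full precision between legs.
Leg 1: from (-17.1013°, -96.6772°), δ = 733.8/3958.8 = 0.185359 rad, θ = 138.9° → φ = -24.9461°, λ = -88.9984°.
Leg 2: from (-24.9461°, -88.9984°), δ = 960.9/3958.8 = 0.242725 rad, θ = 135° → φ = -34.2981°, λ = -77.1265°.
Leg 3: from (-34.2981°, -77.1265°), δ = 2966.1/3958.8 = 0.749242 rad, θ = 110.5° → φ = -37.5637°, λ = -23.5347°.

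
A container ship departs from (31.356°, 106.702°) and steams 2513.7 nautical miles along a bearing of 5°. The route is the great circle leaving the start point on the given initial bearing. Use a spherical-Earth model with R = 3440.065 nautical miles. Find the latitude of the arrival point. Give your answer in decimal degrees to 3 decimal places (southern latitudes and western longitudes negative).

latitude 72.798°

Angular distance δ = d/R = 2513.7 / 3440.065 = 0.730713 rad.
Start latitude φ₁ = 0.547265 rad; initial bearing θ = 0.087266 rad.
Applying the spherical law of cosines for sides, sin φ₂ = sin φ₁ cos δ + cos φ₁ sin δ cos θ = 0.955266, so φ₂ = 72.798°.
Δλ = atan2( sin θ sin δ cos φ₁ , cos δ − sin φ₁ sin φ₂ ) = atan2(0.049672, 0.247623) = 0.197970 rad = 11.343°.
λ₂ = λ₁ + Δλ = 118.045°.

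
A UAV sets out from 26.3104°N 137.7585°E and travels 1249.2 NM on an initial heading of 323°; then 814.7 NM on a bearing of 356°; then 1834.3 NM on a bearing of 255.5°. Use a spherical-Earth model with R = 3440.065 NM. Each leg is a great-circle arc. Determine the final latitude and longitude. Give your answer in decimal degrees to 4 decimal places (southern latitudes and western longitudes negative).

Apply the spherical direct solution leg by leg, carrying full precision between legs.
Leg 1: from (26.3104°, 137.7585°), δ = 1249.2/3440.065 = 0.363133 rad, θ = 323° → φ = 41.9608°, λ = 121.0516°.
Leg 2: from (41.9608°, 121.0516°), δ = 814.7/3440.065 = 0.236827 rad, θ = 356° → φ = 55.4869°, λ = 119.3964°.
Leg 3: from (55.4869°, 119.3964°), δ = 1834.3/3440.065 = 0.533217 rad, θ = 255.5° → φ = 39.6054°, λ = 79.6989°.

latitude 39.6054°, longitude 79.6989°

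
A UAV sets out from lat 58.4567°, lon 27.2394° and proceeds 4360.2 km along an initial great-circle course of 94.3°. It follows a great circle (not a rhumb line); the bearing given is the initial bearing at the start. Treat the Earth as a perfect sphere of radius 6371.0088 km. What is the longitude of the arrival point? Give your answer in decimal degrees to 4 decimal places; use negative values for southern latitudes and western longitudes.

Central angle δ = d/R = 0.684381 rad.
Start latitude φ₁ = 1.020262 rad; initial bearing θ = 1.645845 rad.
sin φ₂ = sin φ₁ cos δ + cos φ₁ sin δ cos θ = (0.852245)(0.774810) + (0.523143)(0.632194)(-0.074979) = 0.635531
φ₂ = asin(0.635531) = 0.688696 rad = 39.4594°.
Then Δλ = atan2(0.329797, 0.233182) = 0.955355 rad, from sin θ sin δ cos φ₁ over cos δ − sin φ₁ sin φ₂.
λ₂ = 27.2394° + 54.7378° = 81.9772°.

longitude 81.9772°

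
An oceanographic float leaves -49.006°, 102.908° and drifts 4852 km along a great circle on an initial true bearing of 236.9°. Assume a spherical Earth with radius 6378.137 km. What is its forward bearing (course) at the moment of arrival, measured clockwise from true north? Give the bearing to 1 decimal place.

The arc subtends δ = 4852/6378.137 = 0.760724 rad at the centre.
Start latitude φ₁ = -0.855316 rad; initial bearing θ = 4.134685 rad.
Destination latitude: φ₂ = arcsin( sin φ₁ cos δ + cos φ₁ sin δ cos θ ) = arcsin(-0.793696) = -52.532°.
For the longitude increment, Δλ = atan2( sin θ sin δ cos φ₁, cos δ − sin φ₁ sin φ₂ ) = atan2(-0.378869, 0.125273) = -71.704°.
λ₂ = 102.908° + -71.704° = 31.204°.
The forward bearing on arrival equals the back-azimuth from the destination plus 180°.
Back-azimuth from P₂ (-52.5°, 31.2°) to P₁ (-49.0°, 102.9°), with Δλ' = λ₁ − λ₂ = 71.7°: atan2( sin Δλ' cos φ₁ , cos φ₂ sin φ₁ − sin φ₂ cos φ₁ cos Δλ' ) = 115.4°.
Final bearing = (115.4° + 180°) mod 360° = 295.4°.

final bearing 295.4°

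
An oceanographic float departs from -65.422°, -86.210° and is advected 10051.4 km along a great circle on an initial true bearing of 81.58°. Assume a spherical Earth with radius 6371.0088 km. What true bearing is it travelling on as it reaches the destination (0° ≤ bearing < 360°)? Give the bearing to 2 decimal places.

Central angle δ = d/R = 1.577678 rad.
With φ₁ = -65.422° = -1.141829 rad and θ = 81.58° = 1.423840 rad:
sin φ₂ = sin φ₁ cos δ + cos φ₁ sin δ cos θ = (-0.909396)(-0.006882) + (0.415932)(0.999976)(0.146428) = 0.067161
φ₂ = asin(0.067161) = 0.067211 rad = 3.851°.
For the longitude increment, Δλ = atan2( sin θ sin δ cos φ₁, cos δ − sin φ₁ sin φ₂ ) = atan2(0.411439, 0.054194) = 82.496°.
λ₂ = -86.210° + 82.496° = -3.714°.
The forward bearing on arrival equals the back-azimuth from the destination plus 180°.
Back-azimuth from P₂ (3.85°, -3.71°) to P₁ (-65.42°, -86.21°), with Δλ' = λ₁ − λ₂ = -82.50°: atan2( sin Δλ' cos φ₁ , cos φ₂ sin φ₁ − sin φ₂ cos φ₁ cos Δλ' ) = 204.35°.
Final bearing = (204.35° + 180°) mod 360° = 24.35°.

final bearing 24.35°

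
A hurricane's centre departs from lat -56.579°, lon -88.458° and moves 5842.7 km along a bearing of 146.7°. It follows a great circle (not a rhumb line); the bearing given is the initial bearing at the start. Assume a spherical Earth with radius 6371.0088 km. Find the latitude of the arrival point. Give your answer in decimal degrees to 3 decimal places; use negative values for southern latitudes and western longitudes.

latitude -60.812°

δ = 5842.7/6371.0088 = 0.917076 rad (52.5446°).
Start latitude φ₁ = -0.987490 rad; initial bearing θ = 2.560398 rad.
Destination latitude: φ₂ = arcsin( sin φ₁ cos δ + cos φ₁ sin δ cos θ ) = arcsin(-0.873024) = -60.812°.
Then Δλ = atan2(0.240049, -0.120522) = 2.036102 rad, from sin θ sin δ cos φ₁ over cos δ − sin φ₁ sin φ₂.
Hence λ₂ = -88.458° + 116.660° = 28.202°.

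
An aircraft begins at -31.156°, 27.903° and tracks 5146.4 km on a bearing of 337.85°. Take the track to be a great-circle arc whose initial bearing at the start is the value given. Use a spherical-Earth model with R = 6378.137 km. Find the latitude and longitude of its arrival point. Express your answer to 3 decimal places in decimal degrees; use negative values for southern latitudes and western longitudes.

latitude 12.385°, longitude 11.717°

Central angle δ = d/R = 0.806881 rad.
With φ₁ = -31.156° = -0.543775 rad and θ = 337.85° = 5.896595 rad:
Destination latitude: φ₂ = arcsin( sin φ₁ cos δ + cos φ₁ sin δ cos θ ) = arcsin(0.214475) = 12.385°.
Δλ = atan2( sin θ sin δ cos φ₁ , cos δ − sin φ₁ sin φ₂ ) = atan2(-0.232996, 0.802717) = -0.282497 rad = -16.186°.
λ₂ = λ₁ + Δλ = 11.717°.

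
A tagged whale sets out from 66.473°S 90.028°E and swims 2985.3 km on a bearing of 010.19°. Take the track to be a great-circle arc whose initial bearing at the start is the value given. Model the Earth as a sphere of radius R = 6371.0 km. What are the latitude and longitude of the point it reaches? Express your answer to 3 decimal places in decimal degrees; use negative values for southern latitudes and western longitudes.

The arc subtends δ = 2985.3/6371 = 0.468576 rad at the centre.
Start latitude φ₁ = -1.160173 rad; initial bearing θ = 0.177849 rad.
Applying the spherical law of cosines for sides, sin φ₂ = sin φ₁ cos δ + cos φ₁ sin δ cos θ = -0.640611, so φ₂ = -39.837°.
Δλ = atan2( sin θ sin δ cos φ₁ , cos δ − sin φ₁ sin φ₂ ) = atan2(0.031893, 0.304854) = 0.104239 rad = 5.972°.
λ₂ = λ₁ + Δλ = 96.000°.

latitude -39.837°, longitude 96.000°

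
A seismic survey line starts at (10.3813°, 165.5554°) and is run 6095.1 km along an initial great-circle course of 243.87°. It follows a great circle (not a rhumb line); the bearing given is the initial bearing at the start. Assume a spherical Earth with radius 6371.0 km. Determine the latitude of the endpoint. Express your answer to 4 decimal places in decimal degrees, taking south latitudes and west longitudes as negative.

Central angle δ = d/R = 0.956694 rad.
Start latitude φ₁ = 0.181188 rad; initial bearing θ = 4.256334 rad.
Destination latitude: φ₂ = arcsin( sin φ₁ cos δ + cos φ₁ sin δ cos θ ) = arcsin(-0.250216) = -14.4903°.
Δλ = atan2( sin θ sin δ cos φ₁ , cos δ − sin φ₁ sin φ₂ ) = atan2(-0.721750, 0.621313) = -0.860041 rad = -49.2767°.
λ₂ = 165.5554° + -49.2767° = 116.2787°.

latitude -14.4903°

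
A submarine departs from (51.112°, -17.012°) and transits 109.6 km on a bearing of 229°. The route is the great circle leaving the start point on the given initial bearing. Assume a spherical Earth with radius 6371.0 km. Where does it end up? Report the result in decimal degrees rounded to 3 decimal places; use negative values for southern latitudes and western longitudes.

The arc subtends δ = 109.6/6371 = 0.017203 rad at the centre.
Converting: φ₁ = 0.892073 rad, θ = 3.996804 rad.
Destination latitude: φ₂ = arcsin( sin φ₁ cos δ + cos φ₁ sin δ cos θ ) = arcsin(0.771174) = 50.459°.
For the longitude increment, Δλ = atan2( sin θ sin δ cos φ₁, cos δ − sin φ₁ sin φ₂ ) = atan2(-0.008150, 0.399589) = -1.169°.
Hence λ₂ = -17.012° + -1.169° = -18.181°.

latitude 50.459°, longitude -18.181°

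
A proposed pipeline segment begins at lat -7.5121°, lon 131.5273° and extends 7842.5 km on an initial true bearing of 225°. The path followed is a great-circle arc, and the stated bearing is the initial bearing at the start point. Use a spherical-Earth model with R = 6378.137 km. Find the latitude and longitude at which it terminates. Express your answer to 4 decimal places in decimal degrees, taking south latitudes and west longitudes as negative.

latitude -44.7788°, longitude 61.6871°

The arc subtends δ = 7842.5/6378.137 = 1.229591 rad at the centre.
Converting: φ₁ = -0.131111 rad, θ = 3.926991 rad.
Destination latitude: φ₂ = arcsin( sin φ₁ cos δ + cos φ₁ sin δ cos θ ) = arcsin(-0.704372) = -44.7788°.
Then Δλ = atan2(-0.660624, 0.242537) = -1.218941 rad, from sin θ sin δ cos φ₁ over cos δ − sin φ₁ sin φ₂.
λ₂ = 131.5273° + -69.8402° = 61.6871°.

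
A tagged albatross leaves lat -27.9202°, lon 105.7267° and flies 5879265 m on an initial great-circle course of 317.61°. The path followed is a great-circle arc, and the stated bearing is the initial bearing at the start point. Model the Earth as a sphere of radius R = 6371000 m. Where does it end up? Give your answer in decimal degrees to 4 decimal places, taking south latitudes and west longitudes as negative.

latitude 13.7511°, longitude 72.1273°

The arc subtends δ = 5879265/6371000 = 0.922817 rad at the centre.
Converting: φ₁ = -0.487299 rad, θ = 5.543340 rad.
sin φ₂ = sin φ₁ cos δ + cos φ₁ sin δ cos θ = (-0.468241)(0.603577) + (0.883601)(0.797305)(0.738573) = 0.237704
φ₂ = asin(0.237704) = 0.240002 rad = 13.7511°.
For the longitude increment, Δλ = atan2( sin θ sin δ cos φ₁, cos δ − sin φ₁ sin φ₂ ) = atan2(-0.474955, 0.714880) = -33.5994°.
λ₂ = 105.7267° + -33.5994° = 72.1273°.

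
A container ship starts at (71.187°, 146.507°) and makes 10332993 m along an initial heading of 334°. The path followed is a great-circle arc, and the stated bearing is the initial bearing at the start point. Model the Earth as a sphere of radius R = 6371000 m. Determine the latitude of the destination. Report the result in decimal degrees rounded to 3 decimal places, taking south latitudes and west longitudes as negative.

Central angle δ = d/R = 1.621879 rad.
Start latitude φ₁ = 1.242448 rad; initial bearing θ = 5.829400 rad.
sin φ₂ = sin φ₁ cos δ + cos φ₁ sin δ cos θ = (0.946576)(-0.051061) + (0.322480)(0.998696)(0.898794) = 0.241133
φ₂ = asin(0.241133) = 0.243533 rad = 13.953°.
For the longitude increment, Δλ = atan2( sin θ sin δ cos φ₁, cos δ − sin φ₁ sin φ₂ ) = atan2(-0.141182, -0.279311) = -153.185°.
Hence λ₂ = 146.507° + -153.185° = -6.678°.

latitude 13.953°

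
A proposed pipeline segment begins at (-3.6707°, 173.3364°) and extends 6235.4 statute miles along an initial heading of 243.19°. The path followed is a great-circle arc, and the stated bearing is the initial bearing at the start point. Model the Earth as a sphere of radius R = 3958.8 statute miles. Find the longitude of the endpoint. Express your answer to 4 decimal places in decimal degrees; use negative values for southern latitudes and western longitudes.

longitude 81.2096°

The arc subtends δ = 6235.4/3958.8 = 1.575073 rad at the centre.
Converting: φ₁ = -0.064066 rad, θ = 4.244466 rad.
Applying the spherical law of cosines for sides, sin φ₂ = sin φ₁ cos δ + cos φ₁ sin δ cos θ = -0.449830, so φ₂ = -26.7328°.
Then Δλ = atan2(-0.890668, -0.033076) = -1.607915 rad, from sin θ sin δ cos φ₁ over cos δ − sin φ₁ sin φ₂.
λ₂ = λ₁ + Δλ = 81.2096°.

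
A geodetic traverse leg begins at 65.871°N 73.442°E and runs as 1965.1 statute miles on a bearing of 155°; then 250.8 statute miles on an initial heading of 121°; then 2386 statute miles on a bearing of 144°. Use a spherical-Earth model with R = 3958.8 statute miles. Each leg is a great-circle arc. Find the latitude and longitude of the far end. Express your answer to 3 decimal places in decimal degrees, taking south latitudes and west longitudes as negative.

latitude 7.275°, longitude 111.915°

Apply the spherical direct solution leg by leg, carrying full precision between legs.
Leg 1: from (65.871°, 73.442°), δ = 1965.1/3958.8 = 0.496388 rad, θ = 155° → φ = 38.758°, λ = 88.400°.
Leg 2: from (38.758°, 88.400°), δ = 250.8/3958.8 = 0.063353 rad, θ = 121° → φ = 36.823°, λ = 92.287°.
Leg 3: from (36.823°, 92.287°), δ = 2386/3958.8 = 0.602708 rad, θ = 144° → φ = 7.275°, λ = 111.915°.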